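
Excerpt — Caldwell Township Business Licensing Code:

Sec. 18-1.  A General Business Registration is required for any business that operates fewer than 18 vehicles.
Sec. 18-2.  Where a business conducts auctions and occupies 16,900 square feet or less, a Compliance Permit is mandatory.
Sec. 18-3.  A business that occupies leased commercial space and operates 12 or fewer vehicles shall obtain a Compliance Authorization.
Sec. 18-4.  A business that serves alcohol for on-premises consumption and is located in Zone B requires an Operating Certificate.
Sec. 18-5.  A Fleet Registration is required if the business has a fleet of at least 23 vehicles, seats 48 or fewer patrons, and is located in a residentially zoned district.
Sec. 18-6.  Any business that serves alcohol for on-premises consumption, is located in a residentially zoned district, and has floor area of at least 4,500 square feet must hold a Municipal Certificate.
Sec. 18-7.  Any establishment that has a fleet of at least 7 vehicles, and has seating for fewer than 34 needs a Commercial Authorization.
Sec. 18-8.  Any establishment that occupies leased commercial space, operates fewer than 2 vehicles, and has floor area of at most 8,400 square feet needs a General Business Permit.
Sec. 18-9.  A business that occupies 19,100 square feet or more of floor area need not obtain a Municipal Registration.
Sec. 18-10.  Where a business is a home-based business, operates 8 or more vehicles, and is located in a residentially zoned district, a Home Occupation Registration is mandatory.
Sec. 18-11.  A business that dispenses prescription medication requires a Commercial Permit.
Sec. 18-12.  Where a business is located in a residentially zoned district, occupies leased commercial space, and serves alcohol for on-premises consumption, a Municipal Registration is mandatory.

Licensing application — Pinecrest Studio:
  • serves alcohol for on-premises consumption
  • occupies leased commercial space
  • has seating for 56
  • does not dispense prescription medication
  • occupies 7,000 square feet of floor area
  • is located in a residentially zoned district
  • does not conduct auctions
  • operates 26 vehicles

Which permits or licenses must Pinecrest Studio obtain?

Sec. 18-1. vehicles 26 ≥ 18 → General Business Registration not required.
Sec. 18-2. does not conduct auctions; floor area 7,000 square feet ≤ 16,900 square feet → Compliance Permit not required.
Sec. 18-3. occupies leased commercial space; vehicles 26 > 12 → Compliance Authorization not required.
Sec. 18-4. serves alcohol for on-premises consumption; is located in a residentially zoned district (not: is located in Zone B) → Operating Certificate not required.
Sec. 18-5. vehicles 26 ≥ 23; seating 56 > 48; is located in a residentially zoned district → Fleet Registration not required.
Sec. 18-6. serves alcohol for on-premises consumption; is located in a residentially zoned district; floor area 7,000 square feet ≥ 4,500 square feet → Municipal Certificate required.
Sec. 18-7. vehicles 26 ≥ 7; seating 56 ≥ 34 → Commercial Authorization not required.
Sec. 18-8. occupies leased commercial space; vehicles 26 ≥ 2; floor area 7,000 square feet ≤ 8,400 square feet → General Business Permit not required.
Sec. 18-9. floor area 7,000 square feet < 19,100 square feet → Municipal Registration exemption does not apply.
Sec. 18-10. occupies leased commercial space (not: is a home-based business); vehicles 26 ≥ 8; is located in a residentially zoned district → Home Occupation Registration not required.
Sec. 18-11. does not dispense prescription medication → Commercial Permit not required.
Sec. 18-12. is located in a residentially zoned district; occupies leased commercial space; serves alcohol for on-premises consumption → Municipal Registration required.

Municipal Certificate, Municipal Registration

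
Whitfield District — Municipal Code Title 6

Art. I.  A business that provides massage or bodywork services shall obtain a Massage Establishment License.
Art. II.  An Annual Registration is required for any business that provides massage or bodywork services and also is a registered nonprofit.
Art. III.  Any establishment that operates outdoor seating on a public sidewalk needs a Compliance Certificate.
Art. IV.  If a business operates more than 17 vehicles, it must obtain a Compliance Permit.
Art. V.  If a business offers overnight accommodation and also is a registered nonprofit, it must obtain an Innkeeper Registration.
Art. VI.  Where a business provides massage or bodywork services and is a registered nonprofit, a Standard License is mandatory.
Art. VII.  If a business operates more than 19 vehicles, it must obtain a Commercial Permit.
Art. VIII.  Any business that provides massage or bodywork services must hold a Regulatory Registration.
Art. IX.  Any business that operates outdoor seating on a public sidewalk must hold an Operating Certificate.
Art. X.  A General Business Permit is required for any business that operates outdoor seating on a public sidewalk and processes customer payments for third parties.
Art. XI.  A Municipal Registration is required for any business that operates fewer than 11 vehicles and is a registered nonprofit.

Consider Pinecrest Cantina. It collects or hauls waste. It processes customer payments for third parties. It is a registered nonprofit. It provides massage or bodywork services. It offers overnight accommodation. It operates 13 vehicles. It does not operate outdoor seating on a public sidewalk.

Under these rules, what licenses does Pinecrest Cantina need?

Art. I. provides massage or bodywork services → Massage Establishment License required.
Art. II. provides massage or bodywork services; is a registered nonprofit → Annual Registration required.
Art. III. does not operate outdoor seating on a public sidewalk → Compliance Certificate not required.
Art. IV. vehicles 13 ≤ 17 → Compliance Permit not required.
Art. V. offers overnight accommodation; is a registered nonprofit → Innkeeper Registration required.
Art. VI. provides massage or bodywork services; is a registered nonprofit → Standard License required.
Art. VII. vehicles 13 ≤ 19 → Commercial Permit not required.
Art. VIII. provides massage or bodywork services → Regulatory Registration required.
Art. IX. does not operate outdoor seating on a public sidewalk → Operating Certificate not required.
Art. X. does not operate outdoor seating on a public sidewalk; processes customer payments for third parties → General Business Permit not required.
Art. XI. vehicles 13 ≥ 11; is a registered nonprofit → Municipal Registration not required.

Annual Registration, Innkeeper Registration, Massage Establishment License, Regulatory Registration, Standard License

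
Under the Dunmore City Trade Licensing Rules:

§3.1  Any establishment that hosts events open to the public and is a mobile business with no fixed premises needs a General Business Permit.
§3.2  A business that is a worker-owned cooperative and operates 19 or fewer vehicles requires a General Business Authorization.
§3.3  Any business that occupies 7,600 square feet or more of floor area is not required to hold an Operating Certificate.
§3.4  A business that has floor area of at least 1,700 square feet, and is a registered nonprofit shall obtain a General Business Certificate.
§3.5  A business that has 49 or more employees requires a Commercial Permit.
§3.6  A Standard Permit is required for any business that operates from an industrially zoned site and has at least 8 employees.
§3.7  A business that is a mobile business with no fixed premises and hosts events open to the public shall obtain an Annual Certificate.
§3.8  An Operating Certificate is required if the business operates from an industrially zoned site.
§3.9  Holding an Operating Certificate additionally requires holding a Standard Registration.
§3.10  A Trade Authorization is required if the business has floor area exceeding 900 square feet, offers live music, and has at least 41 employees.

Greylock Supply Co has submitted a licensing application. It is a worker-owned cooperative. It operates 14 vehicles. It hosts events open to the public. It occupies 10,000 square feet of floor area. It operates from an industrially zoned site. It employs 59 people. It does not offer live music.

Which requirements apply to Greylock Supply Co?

§3.1 hosts events open to the public; operates from an industrially zoned site (not: is a mobile business with no fixed premises) → General Business Permit not required.
§3.2 is a worker-owned cooperative; vehicles 14 ≤ 19 → General Business Authorization required.
§3.3 floor area 10,000 square feet ≥ 7,600 square feet → exempt from Operating Certificate.
§3.4 floor area 10,000 square feet ≥ 1,700 square feet; is a worker-owned cooperative (not: is a registered nonprofit) → General Business Certificate not required.
§3.5 employees 59 ≥ 49 → Commercial Permit required.
§3.6 operates from an industrially zoned site; employees 59 ≥ 8 → Standard Permit required.
§3.7 operates from an industrially zoned site (not: is a mobile business with no fixed premises); hosts events open to the public → Annual Certificate not required.
§3.8 operates from an industrially zoned site → Operating Certificate required.
§3.9 Operating Certificate is not required → no effect.
§3.10 floor area 10,000 square feet > 900 square feet; does not offer live music; employees 59 ≥ 41 → Trade Authorization not required.

Commercial Permit, General Business Authorization, Standard Permit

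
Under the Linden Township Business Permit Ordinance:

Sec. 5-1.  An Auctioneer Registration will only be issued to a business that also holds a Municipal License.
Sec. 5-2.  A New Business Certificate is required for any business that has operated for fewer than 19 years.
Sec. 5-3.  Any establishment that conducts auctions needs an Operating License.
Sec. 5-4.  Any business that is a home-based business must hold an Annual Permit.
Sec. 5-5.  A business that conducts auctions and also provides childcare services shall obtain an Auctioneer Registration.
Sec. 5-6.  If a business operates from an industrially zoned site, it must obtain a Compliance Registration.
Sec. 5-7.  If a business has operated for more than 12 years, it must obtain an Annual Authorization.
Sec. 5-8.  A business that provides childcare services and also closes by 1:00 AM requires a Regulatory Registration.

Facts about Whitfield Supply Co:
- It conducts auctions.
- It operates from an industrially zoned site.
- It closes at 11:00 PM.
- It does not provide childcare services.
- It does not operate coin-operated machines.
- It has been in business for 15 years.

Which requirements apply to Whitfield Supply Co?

Sec. 5-1. Auctioneer Registration is not required → no effect.
Sec. 5-2. years in business 15 < 19 → New Business Certificate required.
Sec. 5-3. conducts auctions → Operating License required.
Sec. 5-4. operates from an industrially zoned site (not: is a home-based business) → Annual Permit not required.
Sec. 5-5. conducts auctions; does not provide childcare services → Auctioneer Registration not required.
Sec. 5-6. operates from an industrially zoned site → Compliance Registration required.
Sec. 5-7. years in business 15 > 12 → Annual Authorization required.
Sec. 5-8. does not provide childcare services; closes 11:00 PM, at/before 1:00 AM → Regulatory Registration not required.

Annual Authorization, Compliance Registration, New Business Certificate, Operating License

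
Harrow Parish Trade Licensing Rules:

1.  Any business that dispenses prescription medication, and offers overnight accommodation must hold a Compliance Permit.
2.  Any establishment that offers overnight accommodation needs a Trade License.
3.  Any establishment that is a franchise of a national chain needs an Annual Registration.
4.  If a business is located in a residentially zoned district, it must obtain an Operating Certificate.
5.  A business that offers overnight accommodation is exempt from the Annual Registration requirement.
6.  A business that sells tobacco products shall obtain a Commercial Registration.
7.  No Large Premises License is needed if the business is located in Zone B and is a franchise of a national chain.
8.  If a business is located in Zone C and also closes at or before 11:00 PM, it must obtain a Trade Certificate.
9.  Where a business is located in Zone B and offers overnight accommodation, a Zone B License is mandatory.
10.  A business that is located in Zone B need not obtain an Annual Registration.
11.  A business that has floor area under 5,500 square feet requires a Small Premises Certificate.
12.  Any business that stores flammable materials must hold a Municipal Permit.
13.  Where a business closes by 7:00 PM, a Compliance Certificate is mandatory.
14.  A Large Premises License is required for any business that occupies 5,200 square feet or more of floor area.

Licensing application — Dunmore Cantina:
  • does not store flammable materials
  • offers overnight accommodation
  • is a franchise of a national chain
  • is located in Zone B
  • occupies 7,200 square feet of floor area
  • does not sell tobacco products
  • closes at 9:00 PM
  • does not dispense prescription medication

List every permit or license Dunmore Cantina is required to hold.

1. does not dispense prescription medication; offers overnight accommodation → Compliance Permit not required.
2. offers overnight accommodation → Trade License required.
3. is a franchise of a national chain → Annual Registration required.
4. is located in Zone B (not: is located in a residentially zoned district) → Operating Certificate not required.
5. offers overnight accommodation → exempt from Annual Registration.
6. does not sell tobacco products → Commercial Registration not required.
7. is located in Zone B; is a franchise of a national chain → exempt from Large Premises License.
8. is located in Zone B (not: is located in Zone C); closes 9:00 PM, at/before 11:00 PM → Trade Certificate not required.
9. is located in Zone B; offers overnight accommodation → Zone B License required.
10. is located in Zone B → exempt from Annual Registration.
11. floor area 7,200 square feet ≥ 5,500 square feet → Small Premises Certificate not required.
12. does not store flammable materials → Municipal Permit not required.
13. closes 9:00 PM, after 7:00 PM → Compliance Certificate not required.
14. floor area 7,200 square feet ≥ 5,200 square feet → Large Premises License required.

Trade License, Zone B License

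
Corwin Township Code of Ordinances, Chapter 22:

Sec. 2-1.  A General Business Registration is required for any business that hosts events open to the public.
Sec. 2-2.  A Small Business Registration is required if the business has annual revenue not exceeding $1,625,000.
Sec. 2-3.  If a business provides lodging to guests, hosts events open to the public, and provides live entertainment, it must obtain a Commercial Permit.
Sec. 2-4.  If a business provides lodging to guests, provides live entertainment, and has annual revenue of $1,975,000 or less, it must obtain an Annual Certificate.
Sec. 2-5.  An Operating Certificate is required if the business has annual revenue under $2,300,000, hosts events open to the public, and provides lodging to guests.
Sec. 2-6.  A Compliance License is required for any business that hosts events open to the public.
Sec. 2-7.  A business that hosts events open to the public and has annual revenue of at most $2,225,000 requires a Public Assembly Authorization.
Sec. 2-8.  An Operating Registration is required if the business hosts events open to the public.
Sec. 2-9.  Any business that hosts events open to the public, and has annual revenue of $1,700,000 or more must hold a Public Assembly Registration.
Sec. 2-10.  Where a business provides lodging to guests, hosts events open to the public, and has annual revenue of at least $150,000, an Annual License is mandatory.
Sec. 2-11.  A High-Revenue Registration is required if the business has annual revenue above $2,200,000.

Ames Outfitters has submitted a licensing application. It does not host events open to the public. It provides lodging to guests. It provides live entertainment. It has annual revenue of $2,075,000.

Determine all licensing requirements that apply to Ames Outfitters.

Sec. 2-1. does not host events open to the public → General Business Registration not required.
Sec. 2-2. revenue $2,075,000 > $1,625,000 → Small Business Registration not required.
Sec. 2-3. provides lodging to guests; does not host events open to the public; provides live entertainment → Commercial Permit not required.
Sec. 2-4. provides lodging to guests; provides live entertainment; revenue $2,075,000 > $1,975,000 → Annual Certificate not required.
Sec. 2-5. revenue $2,075,000 < $2,300,000; does not host events open to the public; provides lodging to guests → Operating Certificate not required.
Sec. 2-6. does not host events open to the public → Compliance License not required.
Sec. 2-7. does not host events open to the public; revenue $2,075,000 ≤ $2,225,000 → Public Assembly Authorization not required.
Sec. 2-8. does not host events open to the public → Operating Registration not required.
Sec. 2-9. does not host events open to the public; revenue $2,075,000 ≥ $1,700,000 → Public Assembly Registration not required.
Sec. 2-10. provides lodging to guests; does not host events open to the public; revenue $2,075,000 ≥ $150,000 → Annual License not required.
Sec. 2-11. revenue $2,075,000 ≤ $2,200,000 → High-Revenue Registration not required.

None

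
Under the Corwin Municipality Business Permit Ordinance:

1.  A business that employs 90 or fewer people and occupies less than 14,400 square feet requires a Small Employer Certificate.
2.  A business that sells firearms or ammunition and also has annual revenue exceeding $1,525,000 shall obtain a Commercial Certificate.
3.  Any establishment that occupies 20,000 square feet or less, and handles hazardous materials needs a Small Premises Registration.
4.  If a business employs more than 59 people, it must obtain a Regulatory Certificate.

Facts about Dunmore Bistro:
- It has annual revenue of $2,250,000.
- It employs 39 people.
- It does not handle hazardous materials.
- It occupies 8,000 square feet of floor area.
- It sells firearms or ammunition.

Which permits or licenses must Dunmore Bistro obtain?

1. employees 39 ≤ 90; floor area 8,000 square feet < 14,400 square feet → Small Employer Certificate required.
2. sells firearms or ammunition; revenue $2,250,000 > $1,525,000 → Commercial Certificate required.
3. floor area 8,000 square feet ≤ 20,000 square feet; does not handle hazardous materials → Small Premises Registration not required.
4. employees 39 ≤ 59 → Regulatory Certificate not required.

Commercial Certificate, Small Employer Certificate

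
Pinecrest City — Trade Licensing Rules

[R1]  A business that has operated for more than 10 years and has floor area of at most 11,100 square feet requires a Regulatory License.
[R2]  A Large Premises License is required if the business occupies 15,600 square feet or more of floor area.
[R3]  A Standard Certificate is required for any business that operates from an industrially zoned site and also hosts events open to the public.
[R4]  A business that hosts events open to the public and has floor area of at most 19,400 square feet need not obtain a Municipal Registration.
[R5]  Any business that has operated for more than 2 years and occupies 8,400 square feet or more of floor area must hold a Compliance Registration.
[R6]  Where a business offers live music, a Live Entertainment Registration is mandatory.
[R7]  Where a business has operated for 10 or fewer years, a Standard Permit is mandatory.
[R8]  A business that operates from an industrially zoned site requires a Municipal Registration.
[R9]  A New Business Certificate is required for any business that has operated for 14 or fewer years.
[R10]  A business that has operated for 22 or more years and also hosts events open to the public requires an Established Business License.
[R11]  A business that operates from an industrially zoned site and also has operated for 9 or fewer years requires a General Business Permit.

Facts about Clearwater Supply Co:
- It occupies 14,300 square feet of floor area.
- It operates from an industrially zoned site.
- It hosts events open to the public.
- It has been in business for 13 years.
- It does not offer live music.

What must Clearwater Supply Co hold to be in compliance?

Compliance Registration, New Business Certificate, Standard Certificate

[R1] years in business 13 > 10; floor area 14,300 square feet > 11,100 square feet → Regulatory License not required.
[R2] floor area 14,300 square feet < 15,600 square feet → Large Premises License not required.
[R3] operates from an industrially zoned site; hosts events open to the public → Standard Certificate required.
[R4] hosts events open to the public; floor area 14,300 square feet ≤ 19,400 square feet → exempt from Municipal Registration.
[R5] years in business 13 > 2; floor area 14,300 square feet ≥ 8,400 square feet → Compliance Registration required.
[R6] does not offer live music → Live Entertainment Registration not required.
[R7] years in business 13 > 10 → Standard Permit not required.
[R8] operates from an industrially zoned site → Municipal Registration required.
[R9] years in business 13 ≤ 14 → New Business Certificate required.
[R10] years in business 13 < 22; hosts events open to the public → Established Business License not required.
[R11] operates from an industrially zoned site; years in business 13 > 9 → General Business Permit not required.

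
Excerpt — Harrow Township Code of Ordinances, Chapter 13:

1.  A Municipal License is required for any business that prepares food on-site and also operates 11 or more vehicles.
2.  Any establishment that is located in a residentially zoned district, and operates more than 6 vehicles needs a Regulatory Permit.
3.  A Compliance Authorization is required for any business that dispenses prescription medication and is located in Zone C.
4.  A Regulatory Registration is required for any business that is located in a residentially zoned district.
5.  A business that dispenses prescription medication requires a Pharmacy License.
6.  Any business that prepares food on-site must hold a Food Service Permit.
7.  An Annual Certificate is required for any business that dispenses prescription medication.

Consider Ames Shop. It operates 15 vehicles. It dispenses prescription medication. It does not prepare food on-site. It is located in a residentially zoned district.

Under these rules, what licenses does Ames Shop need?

Annual Certificate, Pharmacy License, Regulatory Permit, Regulatory Registration

1. does not prepare food on-site; vehicles 15 ≥ 11 → Municipal License not required.
2. is located in a residentially zoned district; vehicles 15 > 6 → Regulatory Permit required.
3. dispenses prescription medication; is located in a residentially zoned district (not: is located in Zone C) → Compliance Authorization not required.
4. is located in a residentially zoned district → Regulatory Registration required.
5. dispenses prescription medication → Pharmacy License required.
6. does not prepare food on-site → Food Service Permit not required.
7. dispenses prescription medication → Annual Certificate required.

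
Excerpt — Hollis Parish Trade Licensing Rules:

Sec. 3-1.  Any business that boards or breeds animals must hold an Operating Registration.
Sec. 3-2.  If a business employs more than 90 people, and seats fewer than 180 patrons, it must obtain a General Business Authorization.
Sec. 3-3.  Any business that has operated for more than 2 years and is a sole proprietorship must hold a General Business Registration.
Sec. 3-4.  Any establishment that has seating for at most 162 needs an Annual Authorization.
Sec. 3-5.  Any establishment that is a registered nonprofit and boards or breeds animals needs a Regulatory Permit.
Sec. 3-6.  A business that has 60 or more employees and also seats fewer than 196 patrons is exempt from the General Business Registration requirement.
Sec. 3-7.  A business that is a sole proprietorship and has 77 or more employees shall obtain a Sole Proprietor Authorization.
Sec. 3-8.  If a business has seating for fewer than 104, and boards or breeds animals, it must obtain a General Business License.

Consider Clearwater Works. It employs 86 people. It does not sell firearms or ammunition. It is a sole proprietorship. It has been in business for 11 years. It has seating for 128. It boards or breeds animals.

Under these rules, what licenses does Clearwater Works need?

Sec. 3-1. boards or breeds animals → Operating Registration required.
Sec. 3-2. employees 86 ≤ 90; seating 128 < 180 → General Business Authorization not required.
Sec. 3-3. years in business 11 > 2; is a sole proprietorship → General Business Registration required.
Sec. 3-4. seating 128 ≤ 162 → Annual Authorization required.
Sec. 3-5. is a sole proprietorship (not: is a registered nonprofit); boards or breeds animals → Regulatory Permit not required.
Sec. 3-6. employees 86 ≥ 60; seating 128 < 196 → exempt from General Business Registration.
Sec. 3-7. is a sole proprietorship; employees 86 ≥ 77 → Sole Proprietor Authorization required.
Sec. 3-8. seating 128 ≥ 104; boards or breeds animals → General Business License not required.

Annual Authorization, Operating Registration, Sole Proprietor Authorization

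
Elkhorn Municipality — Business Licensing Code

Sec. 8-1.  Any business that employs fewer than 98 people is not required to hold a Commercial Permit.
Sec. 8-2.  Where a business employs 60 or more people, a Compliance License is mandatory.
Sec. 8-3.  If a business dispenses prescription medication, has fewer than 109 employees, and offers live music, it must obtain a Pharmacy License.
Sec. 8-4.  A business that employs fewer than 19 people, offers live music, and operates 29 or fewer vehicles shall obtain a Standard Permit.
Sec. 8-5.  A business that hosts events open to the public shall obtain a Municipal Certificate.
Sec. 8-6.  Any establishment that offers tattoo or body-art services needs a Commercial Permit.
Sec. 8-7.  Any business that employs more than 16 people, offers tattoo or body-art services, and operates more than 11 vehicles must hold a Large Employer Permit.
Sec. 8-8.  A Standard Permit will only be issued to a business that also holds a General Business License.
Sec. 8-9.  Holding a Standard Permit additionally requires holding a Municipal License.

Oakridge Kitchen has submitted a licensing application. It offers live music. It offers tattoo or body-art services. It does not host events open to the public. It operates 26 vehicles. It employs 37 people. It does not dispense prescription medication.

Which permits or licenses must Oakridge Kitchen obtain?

Sec. 8-1. employees 37 < 98 → exempt from Commercial Permit.
Sec. 8-2. employees 37 < 60 → Compliance License not required.
Sec. 8-3. does not dispense prescription medication; employees 37 < 109; offers live music → Pharmacy License not required.
Sec. 8-4. employees 37 ≥ 19; offers live music; vehicles 26 ≤ 29 → Standard Permit not required.
Sec. 8-5. does not host events open to the public → Municipal Certificate not required.
Sec. 8-6. offers tattoo or body-art services → Commercial Permit required.
Sec. 8-7. employees 37 > 16; offers tattoo or body-art services; vehicles 26 > 11 → Large Employer Permit required.
Sec. 8-8. Standard Permit is not required → no effect.
Sec. 8-9. Standard Permit is not required → no effect.

Large Employer Permit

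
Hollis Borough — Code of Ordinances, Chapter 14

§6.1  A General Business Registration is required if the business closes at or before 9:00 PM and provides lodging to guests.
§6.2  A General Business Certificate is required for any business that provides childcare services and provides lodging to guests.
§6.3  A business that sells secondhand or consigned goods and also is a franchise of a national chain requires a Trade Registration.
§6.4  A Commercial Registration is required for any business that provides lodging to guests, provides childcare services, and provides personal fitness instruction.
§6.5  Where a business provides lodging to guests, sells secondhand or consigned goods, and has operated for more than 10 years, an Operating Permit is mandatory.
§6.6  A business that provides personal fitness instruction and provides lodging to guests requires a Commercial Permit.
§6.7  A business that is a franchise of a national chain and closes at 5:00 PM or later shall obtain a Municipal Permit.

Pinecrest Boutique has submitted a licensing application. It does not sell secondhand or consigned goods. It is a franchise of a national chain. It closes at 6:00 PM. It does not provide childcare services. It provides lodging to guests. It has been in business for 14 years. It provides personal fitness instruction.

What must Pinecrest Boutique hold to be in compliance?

§6.1 closes 6:00 PM, at/before 9:00 PM; provides lodging to guests → General Business Registration required.
§6.2 does not provide childcare services; provides lodging to guests → General Business Certificate not required.
§6.3 does not sell secondhand or consigned goods; is a franchise of a national chain → Trade Registration not required.
§6.4 provides lodging to guests; does not provide childcare services; provides personal fitness instruction → Commercial Registration not required.
§6.5 provides lodging to guests; does not sell secondhand or consigned goods; years in business 14 > 10 → Operating Permit not required.
§6.6 provides personal fitness instruction; provides lodging to guests → Commercial Permit required.
§6.7 is a franchise of a national chain; closes 6:00 PM, after 5:00 PM → Municipal Permit required.

Commercial Permit, General Business Registration, Municipal Permit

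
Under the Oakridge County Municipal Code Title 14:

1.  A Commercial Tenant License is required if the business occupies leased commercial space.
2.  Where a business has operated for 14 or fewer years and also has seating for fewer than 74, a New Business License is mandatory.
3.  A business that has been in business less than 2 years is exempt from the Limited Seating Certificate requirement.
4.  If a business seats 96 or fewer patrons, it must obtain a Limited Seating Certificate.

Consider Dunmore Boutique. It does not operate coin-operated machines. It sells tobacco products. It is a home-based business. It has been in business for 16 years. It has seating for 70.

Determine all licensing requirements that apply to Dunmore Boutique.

1. is a home-based business (not: occupies leased commercial space) → Commercial Tenant License not required.
2. years in business 16 > 14; seating 70 < 74 → New Business License not required.
3. years in business 16 ≥ 2 → Limited Seating Certificate exemption does not apply.
4. seating 70 ≤ 96 → Limited Seating Certificate required.

Limited Seating Certificate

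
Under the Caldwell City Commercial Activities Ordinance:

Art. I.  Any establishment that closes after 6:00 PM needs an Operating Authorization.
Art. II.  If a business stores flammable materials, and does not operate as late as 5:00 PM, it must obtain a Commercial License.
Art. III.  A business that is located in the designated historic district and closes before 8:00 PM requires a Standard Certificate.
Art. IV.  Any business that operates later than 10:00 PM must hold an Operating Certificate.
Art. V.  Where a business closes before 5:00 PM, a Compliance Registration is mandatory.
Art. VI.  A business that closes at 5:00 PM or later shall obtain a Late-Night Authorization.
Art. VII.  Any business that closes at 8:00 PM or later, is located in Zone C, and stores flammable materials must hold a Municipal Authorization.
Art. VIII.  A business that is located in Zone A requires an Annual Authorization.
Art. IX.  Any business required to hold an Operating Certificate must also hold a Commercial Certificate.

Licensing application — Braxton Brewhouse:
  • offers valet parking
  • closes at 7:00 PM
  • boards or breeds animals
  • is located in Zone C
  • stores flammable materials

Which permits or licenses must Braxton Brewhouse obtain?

Art. I. closes 7:00 PM, after 6:00 PM → Operating Authorization required.
Art. II. stores flammable materials; closes 7:00 PM, after 5:00 PM → Commercial License not required.
Art. III. is located in Zone C (not: is located in the designated historic district); closes 7:00 PM, at/before 8:00 PM → Standard Certificate not required.
Art. IV. closes 7:00 PM, at/before 10:00 PM → Operating Certificate not required.
Art. V. closes 7:00 PM, after 5:00 PM → Compliance Registration not required.
Art. VI. closes 7:00 PM, after 5:00 PM → Late-Night Authorization required.
Art. VII. closes 7:00 PM, at/before 8:00 PM; is located in Zone C; stores flammable materials → Municipal Authorization not required.
Art. VIII. is located in Zone C (not: is located in Zone A) → Annual Authorization not required.
Art. IX. Operating Certificate is not required → no effect.

Late-Night Authorization, Operating Authorization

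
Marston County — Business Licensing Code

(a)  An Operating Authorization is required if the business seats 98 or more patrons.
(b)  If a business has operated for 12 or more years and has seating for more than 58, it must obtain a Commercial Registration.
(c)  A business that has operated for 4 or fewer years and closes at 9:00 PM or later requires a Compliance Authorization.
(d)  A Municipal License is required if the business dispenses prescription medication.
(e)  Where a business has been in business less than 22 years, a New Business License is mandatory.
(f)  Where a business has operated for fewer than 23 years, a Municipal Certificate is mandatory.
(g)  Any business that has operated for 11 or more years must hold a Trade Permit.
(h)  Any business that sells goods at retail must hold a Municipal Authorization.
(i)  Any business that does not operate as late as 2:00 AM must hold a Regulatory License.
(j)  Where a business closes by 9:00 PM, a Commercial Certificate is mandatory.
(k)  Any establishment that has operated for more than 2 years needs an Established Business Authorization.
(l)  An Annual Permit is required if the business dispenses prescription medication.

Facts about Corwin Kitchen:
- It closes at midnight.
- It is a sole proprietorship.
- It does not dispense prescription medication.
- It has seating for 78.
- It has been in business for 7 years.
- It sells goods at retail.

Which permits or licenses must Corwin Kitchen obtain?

(a) seating 78 < 98 → Operating Authorization not required.
(b) years in business 7 < 12; seating 78 > 58 → Commercial Registration not required.
(c) years in business 7 > 4; closes midnight, after 9:00 PM → Compliance Authorization not required.
(d) does not dispense prescription medication → Municipal License not required.
(e) years in business 7 < 22 → New Business License required.
(f) years in business 7 < 23 → Municipal Certificate required.
(g) years in business 7 < 11 → Trade Permit not required.
(h) sells goods at retail → Municipal Authorization required.
(i) closes midnight, at/before 2:00 AM → Regulatory License required.
(j) closes midnight, after 9:00 PM → Commercial Certificate not required.
(k) years in business 7 > 2 → Established Business Authorization required.
(l) does not dispense prescription medication → Annual Permit not required.

Established Business Authorization, Municipal Authorization, Municipal Certificate, New Business License, Regulatory License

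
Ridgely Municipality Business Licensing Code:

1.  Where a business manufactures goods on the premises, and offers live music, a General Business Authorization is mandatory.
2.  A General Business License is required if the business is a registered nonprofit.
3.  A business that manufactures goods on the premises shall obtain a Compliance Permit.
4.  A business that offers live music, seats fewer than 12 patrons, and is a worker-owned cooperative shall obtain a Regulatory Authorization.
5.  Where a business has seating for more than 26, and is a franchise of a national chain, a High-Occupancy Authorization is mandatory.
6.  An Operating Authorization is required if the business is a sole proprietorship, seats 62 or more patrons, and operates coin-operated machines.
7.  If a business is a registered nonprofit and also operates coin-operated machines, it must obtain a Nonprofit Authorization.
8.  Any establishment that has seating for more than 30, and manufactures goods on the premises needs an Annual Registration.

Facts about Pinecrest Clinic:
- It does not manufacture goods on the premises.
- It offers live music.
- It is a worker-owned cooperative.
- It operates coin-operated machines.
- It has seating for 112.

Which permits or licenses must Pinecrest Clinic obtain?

1. does not manufacture goods on the premises; offers live music → General Business Authorization not required.
2. is a worker-owned cooperative (not: is a registered nonprofit) → General Business License not required.
3. does not manufacture goods on the premises → Compliance Permit not required.
4. offers live music; seating 112 ≥ 12; is a worker-owned cooperative → Regulatory Authorization not required.
5. seating 112 > 26; is a worker-owned cooperative (not: is a franchise of a national chain) → High-Occupancy Authorization not required.
6. is a worker-owned cooperative (not: is a sole proprietorship); seating 112 ≥ 62; operates coin-operated machines → Operating Authorization not required.
7. is a worker-owned cooperative (not: is a registered nonprofit); operates coin-operated machines → Nonprofit Authorization not required.
8. seating 112 > 30; does not manufacture goods on the premises → Annual Registration not required.

None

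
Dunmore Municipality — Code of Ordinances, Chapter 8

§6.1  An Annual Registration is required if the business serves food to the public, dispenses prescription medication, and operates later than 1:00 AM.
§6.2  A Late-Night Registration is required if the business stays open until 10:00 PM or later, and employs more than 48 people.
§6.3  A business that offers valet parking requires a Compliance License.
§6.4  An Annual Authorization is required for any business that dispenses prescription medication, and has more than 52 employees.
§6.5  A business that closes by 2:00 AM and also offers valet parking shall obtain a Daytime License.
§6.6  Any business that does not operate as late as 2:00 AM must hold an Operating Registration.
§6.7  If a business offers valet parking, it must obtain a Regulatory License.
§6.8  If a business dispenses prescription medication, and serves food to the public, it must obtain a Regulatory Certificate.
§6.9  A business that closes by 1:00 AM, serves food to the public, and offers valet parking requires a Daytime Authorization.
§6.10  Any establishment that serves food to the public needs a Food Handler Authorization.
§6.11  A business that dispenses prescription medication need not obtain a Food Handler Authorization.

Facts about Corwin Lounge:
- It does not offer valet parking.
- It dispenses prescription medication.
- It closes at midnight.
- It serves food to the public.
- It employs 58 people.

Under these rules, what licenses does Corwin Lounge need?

§6.1 serves food to the public; dispenses prescription medication; closes midnight, at/before 1:00 AM → Annual Registration not required.
§6.2 closes midnight, after 10:00 PM; employees 58 > 48 → Late-Night Registration required.
§6.3 does not offer valet parking → Compliance License not required.
§6.4 dispenses prescription medication; employees 58 > 52 → Annual Authorization required.
§6.5 closes midnight, at/before 2:00 AM; does not offer valet parking → Daytime License not required.
§6.6 closes midnight, at/before 2:00 AM → Operating Registration required.
§6.7 does not offer valet parking → Regulatory License not required.
§6.8 dispenses prescription medication; serves food to the public → Regulatory Certificate required.
§6.9 closes midnight, at/before 1:00 AM; serves food to the public; does not offer valet parking → Daytime Authorization not required.
§6.10 serves food to the public → Food Handler Authorization required.
§6.11 dispenses prescription medication → exempt from Food Handler Authorization.

Annual Authorization, Late-Night Registration, Operating Registration, Regulatory Certificate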